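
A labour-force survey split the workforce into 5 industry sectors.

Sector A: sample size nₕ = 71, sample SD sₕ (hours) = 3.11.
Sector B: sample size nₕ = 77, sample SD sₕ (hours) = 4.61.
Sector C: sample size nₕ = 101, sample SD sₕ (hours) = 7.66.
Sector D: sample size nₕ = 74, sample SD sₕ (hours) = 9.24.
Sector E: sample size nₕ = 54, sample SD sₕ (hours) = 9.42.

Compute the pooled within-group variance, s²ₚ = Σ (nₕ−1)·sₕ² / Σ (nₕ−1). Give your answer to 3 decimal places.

Degrees of freedom: 70 + 76 + 100 + 73 + 53 = 372.
Σ(nₕ−1)sₕ² = 70·9.6721 + 76·21.2521 + 100·58.6756 + 73·85.3776 + 53·88.7364 = 19095.3606.
s²ₚ = 19095.3606 / 372 = 51.33161... → 51.332.

51.332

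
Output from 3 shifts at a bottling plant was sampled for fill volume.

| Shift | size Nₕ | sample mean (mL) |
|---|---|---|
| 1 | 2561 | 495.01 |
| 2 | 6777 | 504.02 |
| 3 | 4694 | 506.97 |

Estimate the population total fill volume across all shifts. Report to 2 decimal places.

Population total = Σ Nₕ·x̄ₕ (each stratum's size times its mean).
2561·495.01 + 6777·504.02 + 4694·506.97 = 1267720.61 + 3415743.54 + 2379717.18 = 7063181.33.

7063181.33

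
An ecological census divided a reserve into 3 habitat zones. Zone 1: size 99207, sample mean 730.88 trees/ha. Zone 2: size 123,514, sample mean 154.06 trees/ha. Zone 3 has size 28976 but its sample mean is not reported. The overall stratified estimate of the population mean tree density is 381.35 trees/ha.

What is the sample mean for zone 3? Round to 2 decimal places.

N = 99207 + 123514 + 28976 = 251697.
Overall total = μ·N = 381.35·251697 = 95984650.95.
Subtract the known strata: 99207·730.88 + 123514·154.06 = 91536979.
Remaining total for zone 3: 95984650.95 − 91536979 = 4447671.95.
Divide by its size: 4447671.95 / 28976 = 153.4950... → 153.50.

153.50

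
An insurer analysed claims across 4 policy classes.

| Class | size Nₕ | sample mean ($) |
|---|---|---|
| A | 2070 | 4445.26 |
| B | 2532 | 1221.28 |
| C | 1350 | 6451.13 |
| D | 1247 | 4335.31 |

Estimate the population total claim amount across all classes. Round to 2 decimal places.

26409126.23

A: 2070·4445.26 = 9201688.2
B: 2532·1221.28 = 3092280.96
C: 1350·6451.13 = 8709025.5
D: 1247·4335.31 = 5406131.57
τ̂ = Σ Nₕx̄ₕ = 26409126.23.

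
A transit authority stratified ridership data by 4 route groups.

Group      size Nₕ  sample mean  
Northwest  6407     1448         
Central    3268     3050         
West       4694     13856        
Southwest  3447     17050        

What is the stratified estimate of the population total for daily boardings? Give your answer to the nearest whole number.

143056150

Estimate total by summing Nₕ·x̄ₕ over strata.
6407·1448 + 3268·3050 + 4694·13856 + 3447·17050 = 9277336 + 9967400 + 65040064 + 58771350 = 143056150.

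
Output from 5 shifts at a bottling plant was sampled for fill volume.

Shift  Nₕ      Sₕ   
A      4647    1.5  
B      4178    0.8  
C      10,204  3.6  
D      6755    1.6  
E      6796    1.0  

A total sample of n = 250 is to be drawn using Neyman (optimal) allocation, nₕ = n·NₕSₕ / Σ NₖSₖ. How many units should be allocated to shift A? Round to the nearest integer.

Σ NₕSₕ = 4647·1.5 + 4178·0.8 + 10204·3.6 + 6755·1.6 + 6796·1.0 = 64651.3.
Share for A: 6970.5/64651.3 = 0.10782.
n_A = 250 × 0.10782 = 26.954... → 27.

27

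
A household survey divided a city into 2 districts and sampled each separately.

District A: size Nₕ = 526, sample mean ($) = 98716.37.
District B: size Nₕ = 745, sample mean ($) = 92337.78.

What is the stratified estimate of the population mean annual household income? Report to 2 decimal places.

N = 1271; weights Wₕ = Nₕ/N = (0.4138, 0.5862).
x̄_st = Σ Wₕ·x̄ₕ = 0.4138·98716.37 + 0.5862·92337.78 ≈ 94977.5427...
→ 94977.54.

94977.54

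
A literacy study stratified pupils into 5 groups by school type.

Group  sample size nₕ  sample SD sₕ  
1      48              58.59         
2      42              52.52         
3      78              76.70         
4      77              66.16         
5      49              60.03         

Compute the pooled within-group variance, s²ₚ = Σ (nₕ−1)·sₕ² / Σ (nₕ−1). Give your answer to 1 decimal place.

4266.6

Degrees of freedom: 47 + 41 + 77 + 76 + 48 = 289.
Σ(nₕ−1)sₕ² = 47·3432.7881 + 41·2758.3504 + 77·5882.89 + 76·4377.1456 + 48·3603.6009 = 1233051.8459.
s²ₚ = 1233051.8459 / 289 = 4266.615... → 4266.6.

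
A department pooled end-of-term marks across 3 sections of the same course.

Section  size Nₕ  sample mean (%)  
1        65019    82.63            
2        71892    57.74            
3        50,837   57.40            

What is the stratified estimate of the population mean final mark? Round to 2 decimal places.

66.27

N = 187748; weights Wₕ = Nₕ/N = (0.3463, 0.3829, 0.2708).
x̄_st = Σ Wₕ·x̄ₕ = 0.3463·82.63 + 0.3829·57.74 + 0.2708·57.40 ≈ 66.2676...
→ 66.27.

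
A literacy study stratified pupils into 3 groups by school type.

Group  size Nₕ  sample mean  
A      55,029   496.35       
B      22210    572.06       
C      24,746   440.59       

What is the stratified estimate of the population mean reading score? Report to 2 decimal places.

N = 55029 + 22210 + 24746 = 101985.
Weight each subgroup mean by Nₕ/N and sum.
Σ Nₕx̄ₕ = 55029·496.35 + 22210·572.06 + 24746·440.59 = 27313644.15 + 12705452.6 + 10902840.14 = 50921936.89.
Divide by N: 50921936.89 / 101985 = 499.3081... → 499.31.

499.31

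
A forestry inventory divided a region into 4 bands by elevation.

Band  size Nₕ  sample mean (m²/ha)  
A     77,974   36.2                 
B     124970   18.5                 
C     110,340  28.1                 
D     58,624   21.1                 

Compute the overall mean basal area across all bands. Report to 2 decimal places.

N = 77974 + 124970 + 110340 + 58624 = 371908.
Weight each subgroup mean by Nₕ/N and sum.
Σ Nₕx̄ₕ = 77974·36.2 + 124970·18.5 + 110340·28.1 + 58624·21.1 = 2822658.8 + 2311945 + 3100554 + 1236966.4 = 9472124.2.
Divide by N: 9472124.2 / 371908 = 25.4690... → 25.47.

25.47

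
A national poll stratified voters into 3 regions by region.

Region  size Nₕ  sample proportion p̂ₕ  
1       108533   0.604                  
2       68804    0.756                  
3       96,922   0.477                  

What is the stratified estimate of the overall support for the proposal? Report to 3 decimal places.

0.597

N = 108533 + 68804 + 96922 = 274259.
Overall proportion = Σ (Nₕ/N)·p̂ₕ.
Σ Nₕp̂ₕ = 65553.932 + 52015.824 + 46231.794 = 163801.55.
163801.55 / 274259 = 0.59725... → 0.597.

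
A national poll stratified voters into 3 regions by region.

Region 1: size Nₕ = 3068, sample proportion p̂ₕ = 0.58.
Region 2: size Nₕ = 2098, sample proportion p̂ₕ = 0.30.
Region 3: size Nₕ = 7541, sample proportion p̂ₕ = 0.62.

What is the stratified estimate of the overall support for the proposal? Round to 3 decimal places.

N = 3068 + 2098 + 7541 = 12707.
Overall proportion = Σ (Nₕ/N)·p̂ₕ.
Σ Nₕp̂ₕ = 1779.44 + 629.4 + 4675.42 = 7084.26.
7084.26 / 12707 = 0.55751... → 0.558.

0.558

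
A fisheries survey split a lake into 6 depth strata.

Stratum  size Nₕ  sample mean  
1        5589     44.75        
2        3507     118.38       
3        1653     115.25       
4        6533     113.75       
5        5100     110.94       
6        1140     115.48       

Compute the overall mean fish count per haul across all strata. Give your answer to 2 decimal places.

N = 23522; weights Wₕ = Nₕ/N = (0.2376, 0.1491, 0.0703, 0.2777, 0.2168, 0.0485).
x̄_st = Σ Wₕ·x̄ₕ = 0.2376·44.75 + 0.1491·118.38 + 0.0703·115.25 + 0.2777·113.75 + 0.2168·110.94 + 0.0485·115.48 ≈ 97.6254...
→ 97.63.

97.63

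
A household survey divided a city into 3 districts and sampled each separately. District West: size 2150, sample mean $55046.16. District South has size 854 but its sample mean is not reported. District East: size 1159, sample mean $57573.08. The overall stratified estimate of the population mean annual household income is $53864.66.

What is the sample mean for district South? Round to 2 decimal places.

Σ Nₕx̄ₕ = N·μ, so 854·x̄_South = 4163·53864.66 − (2150·55046.16 + 1159·57573.08).
= 224238579.58 − 185076443.72 = 39162135.86.
x̄_South = 39162135.86 / 854 = 45857.3019... → 45857.30.

45857.30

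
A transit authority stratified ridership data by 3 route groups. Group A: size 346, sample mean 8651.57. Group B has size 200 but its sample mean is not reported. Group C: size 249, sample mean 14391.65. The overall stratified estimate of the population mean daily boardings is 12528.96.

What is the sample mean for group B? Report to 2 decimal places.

N = 346 + 200 + 249 = 795.
Overall total = μ·N = 12528.96·795 = 9960523.2.
Subtract the known strata: 346·8651.57 + 249·14391.65 = 6576964.07.
Remaining total for group B: 9960523.2 − 6576964.07 = 3383559.13.
Divide by its size: 3383559.13 / 200 = 16917.7957... → 16917.80.

16917.80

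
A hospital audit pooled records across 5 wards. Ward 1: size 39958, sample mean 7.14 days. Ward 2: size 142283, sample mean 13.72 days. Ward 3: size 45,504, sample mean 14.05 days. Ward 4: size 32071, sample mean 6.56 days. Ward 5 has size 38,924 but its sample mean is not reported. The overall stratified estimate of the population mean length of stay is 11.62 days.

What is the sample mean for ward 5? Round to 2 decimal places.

N = 39958 + 142283 + 45504 + 32071 + 38924 = 298740.
Overall total = μ·N = 11.62·298740 = 3471358.8.
Subtract the known strata: 39958·7.14 + 142283·13.72 + 45504·14.05 + 32071·6.56 = 3087139.84.
Remaining total for ward 5: 3471358.8 − 3087139.84 = 384218.96.
Divide by its size: 384218.96 / 38924 = 9.8710... → 9.87.

9.87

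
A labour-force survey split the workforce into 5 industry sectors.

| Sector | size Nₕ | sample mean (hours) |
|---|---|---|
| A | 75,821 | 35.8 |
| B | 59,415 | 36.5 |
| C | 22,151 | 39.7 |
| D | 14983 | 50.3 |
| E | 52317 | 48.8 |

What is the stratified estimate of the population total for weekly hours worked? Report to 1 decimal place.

A: 75821·35.8 = 2714391.8
B: 59415·36.5 = 2168647.5
C: 22151·39.7 = 879394.7
D: 14983·50.3 = 753644.9
E: 52317·48.8 = 2553069.6
τ̂ = Σ Nₕx̄ₕ = 9069148.5.

9069148.5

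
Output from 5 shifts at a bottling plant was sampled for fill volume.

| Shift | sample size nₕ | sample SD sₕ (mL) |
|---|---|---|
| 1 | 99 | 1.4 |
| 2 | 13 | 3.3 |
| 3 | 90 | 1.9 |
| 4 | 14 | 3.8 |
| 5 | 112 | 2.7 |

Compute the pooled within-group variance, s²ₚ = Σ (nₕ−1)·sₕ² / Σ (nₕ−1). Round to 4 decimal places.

5.0804

1: (99−1)·1.4² = 98·1.96 = 192.08
2: (13−1)·3.3² = 12·10.89 = 130.68
3: (90−1)·1.9² = 89·3.61 = 321.29
4: (14−1)·3.8² = 13·14.44 = 187.72
5: (112−1)·2.7² = 111·7.29 = 809.19
Numerator = 1640.96; denominator = Σ(nₕ−1) = 323.
s²ₚ = 1640.96/323 = 5.080372... → 5.0804.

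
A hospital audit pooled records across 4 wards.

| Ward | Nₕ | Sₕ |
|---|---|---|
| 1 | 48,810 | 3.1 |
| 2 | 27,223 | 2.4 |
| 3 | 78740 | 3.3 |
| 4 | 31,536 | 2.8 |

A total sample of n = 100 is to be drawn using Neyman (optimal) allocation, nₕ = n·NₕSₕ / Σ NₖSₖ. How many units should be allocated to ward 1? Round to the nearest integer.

27

Σ NₕSₕ = 48810·3.1 + 27223·2.4 + 78740·3.3 + 31536·2.8 = 564789.
Share for 1: 151311/564789 = 0.26791.
n_1 = 100 × 0.26791 = 26.791... → 27.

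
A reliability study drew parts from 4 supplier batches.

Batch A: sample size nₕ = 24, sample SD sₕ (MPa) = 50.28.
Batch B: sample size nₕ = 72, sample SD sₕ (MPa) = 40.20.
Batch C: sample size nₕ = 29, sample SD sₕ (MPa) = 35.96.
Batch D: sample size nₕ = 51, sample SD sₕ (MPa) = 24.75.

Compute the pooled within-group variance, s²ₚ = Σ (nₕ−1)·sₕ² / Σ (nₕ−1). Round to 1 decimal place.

1393.7

A: (24−1)·50.28² = 23·2528.0784 = 58145.8032
B: (72−1)·40.20² = 71·1616.04 = 114738.84
C: (29−1)·35.96² = 28·1293.1216 = 36207.4048
D: (51−1)·24.75² = 50·612.5625 = 30628.125
Numerator = 239720.173; denominator = Σ(nₕ−1) = 172.
s²ₚ = 239720.173/172 = 1393.722... → 1393.7.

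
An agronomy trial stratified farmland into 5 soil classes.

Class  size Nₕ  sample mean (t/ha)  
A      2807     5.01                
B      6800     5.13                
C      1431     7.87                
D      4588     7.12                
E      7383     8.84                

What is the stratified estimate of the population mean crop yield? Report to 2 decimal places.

N = 2807 + 6800 + 1431 + 4588 + 7383 = 23009.
Weight each subgroup mean by Nₕ/N and sum.
Σ Nₕx̄ₕ = 2807·5.01 + 6800·5.13 + 1431·7.87 + 4588·7.12 + 7383·8.84 = 14063.07 + 34884 + 11261.97 + 32666.56 + 65265.72 = 158141.32.
Divide by N: 158141.32 / 23009 = 6.8730... → 6.87.

6.87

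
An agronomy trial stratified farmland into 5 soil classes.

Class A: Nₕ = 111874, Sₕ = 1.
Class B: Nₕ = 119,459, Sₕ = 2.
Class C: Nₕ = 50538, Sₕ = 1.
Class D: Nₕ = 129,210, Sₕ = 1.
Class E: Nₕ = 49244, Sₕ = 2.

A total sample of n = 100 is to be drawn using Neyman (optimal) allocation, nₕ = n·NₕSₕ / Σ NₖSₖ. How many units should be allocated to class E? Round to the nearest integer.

16

Σ NₕSₕ = 111874·1 + 119459·2 + 50538·1 + 129210·1 + 49244·2 = 629028.
Share for E: 98488/629028 = 0.15657.
n_E = 100 × 0.15657 = 15.657... → 16.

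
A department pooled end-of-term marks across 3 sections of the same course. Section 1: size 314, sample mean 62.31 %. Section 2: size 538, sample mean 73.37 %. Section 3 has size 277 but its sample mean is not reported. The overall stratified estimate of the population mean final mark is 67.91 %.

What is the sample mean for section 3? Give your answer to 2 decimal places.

63.65

N = 314 + 538 + 277 = 1129.
Overall total = μ·N = 67.91·1129 = 76670.39.
Subtract the known strata: 314·62.31 + 538·73.37 = 59038.4.
Remaining total for section 3: 76670.39 − 59038.4 = 17631.99.
Divide by its size: 17631.99 / 277 = 63.6534... → 63.65.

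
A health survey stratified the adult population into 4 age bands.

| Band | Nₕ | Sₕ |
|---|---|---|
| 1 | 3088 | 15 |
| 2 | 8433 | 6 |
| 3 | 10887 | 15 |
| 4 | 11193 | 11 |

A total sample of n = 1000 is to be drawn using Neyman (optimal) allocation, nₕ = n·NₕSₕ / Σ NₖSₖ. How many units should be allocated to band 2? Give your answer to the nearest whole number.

Σ NₕSₕ = 3088·15 + 8433·6 + 10887·15 + 11193·11 = 383346.
Share for 2: 50598/383346 = 0.13199.
n_2 = 1000 × 0.13199 = 131.990... → 132.

132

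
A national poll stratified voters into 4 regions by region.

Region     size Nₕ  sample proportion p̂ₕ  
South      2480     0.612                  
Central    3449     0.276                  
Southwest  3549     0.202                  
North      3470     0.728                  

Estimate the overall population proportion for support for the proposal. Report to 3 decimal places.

0.441

Wₕ = Nₕ/N with N = 12948: 0.1915, 0.2664, 0.2741, 0.2680.
p̂_st = 0.1915·0.612 + 0.2664·0.276 + 0.2741·0.202 + 0.2680·0.728 ≈ 0.44121... → 0.441.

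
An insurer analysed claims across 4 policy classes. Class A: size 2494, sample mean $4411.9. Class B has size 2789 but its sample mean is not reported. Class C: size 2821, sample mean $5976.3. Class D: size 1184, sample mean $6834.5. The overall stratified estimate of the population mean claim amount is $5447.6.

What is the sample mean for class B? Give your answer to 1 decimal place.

N = 2494 + 2789 + 2821 + 1184 = 9288.
Overall total = μ·N = 5447.6·9288 = 50597308.8.
Subtract the known strata: 2494·4411.9 + 2821·5976.3 + 1184·6834.5 = 35954468.9.
Remaining total for class B: 50597308.8 − 35954468.9 = 14642839.9.
Divide by its size: 14642839.9 / 2789 = 5250.212... → 5250.2.

5250.2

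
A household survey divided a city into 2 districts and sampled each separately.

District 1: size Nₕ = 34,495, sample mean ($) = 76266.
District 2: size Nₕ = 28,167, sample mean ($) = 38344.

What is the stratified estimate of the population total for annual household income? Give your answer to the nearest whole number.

3710831118

1: 34495·76266 = 2630795670
2: 28167·38344 = 1080035448
τ̂ = Σ Nₕx̄ₕ = 3710831118.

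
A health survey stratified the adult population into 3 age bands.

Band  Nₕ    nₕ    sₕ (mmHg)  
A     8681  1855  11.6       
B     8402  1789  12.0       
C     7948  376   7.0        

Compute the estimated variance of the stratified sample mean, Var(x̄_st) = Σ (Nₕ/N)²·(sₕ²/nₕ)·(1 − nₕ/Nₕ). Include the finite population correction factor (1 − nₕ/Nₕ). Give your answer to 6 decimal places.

N = 25031; Wₕ = Nₕ/N.
band A: (8681/25031)²·11.6²/1855·(1 − 1855/8681) = 0.006860436
band B: (8402/25031)²·12.0²/1789·(1 − 1789/8402) = 0.007138007
band C: (7948/25031)²·7.0²/376·(1 − 376/7948) = 0.012517578
Sum = 0.026516020 → 0.026516.

0.026516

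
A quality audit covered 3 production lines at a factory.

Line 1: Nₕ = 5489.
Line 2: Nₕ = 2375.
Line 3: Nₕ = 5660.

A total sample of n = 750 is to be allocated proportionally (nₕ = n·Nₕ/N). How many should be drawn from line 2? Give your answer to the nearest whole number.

Share of line 2 = 2375/13524 = 0.17561.
Allocate 750 × 0.17561 = 131.710... → 132.

132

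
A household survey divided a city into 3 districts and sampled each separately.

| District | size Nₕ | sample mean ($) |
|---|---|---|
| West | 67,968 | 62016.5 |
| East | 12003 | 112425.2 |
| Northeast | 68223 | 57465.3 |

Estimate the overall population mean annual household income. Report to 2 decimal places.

N = 67968 + 12003 + 68223 = 148194.
The stratified mean weights each stratum mean by its population share Nₕ/N.
Σ Nₕx̄ₕ = 67968·62016.5 + 12003·112425.2 + 68223·57465.3 = 4215137472 + 1349439675.6 + 3920455161.9 = 9485032309.5.
Divide by N: 9485032309.5 / 148194 = 64004.1588... → 64004.16.

64004.16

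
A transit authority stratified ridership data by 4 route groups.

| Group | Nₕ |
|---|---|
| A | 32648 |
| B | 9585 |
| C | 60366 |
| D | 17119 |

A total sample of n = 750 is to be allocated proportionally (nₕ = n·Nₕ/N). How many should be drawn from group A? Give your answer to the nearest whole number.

205

N = 32648 + 9585 + 60366 + 17119 = 119718.
n_A = 750·32648/119718 = 204.531... → 205.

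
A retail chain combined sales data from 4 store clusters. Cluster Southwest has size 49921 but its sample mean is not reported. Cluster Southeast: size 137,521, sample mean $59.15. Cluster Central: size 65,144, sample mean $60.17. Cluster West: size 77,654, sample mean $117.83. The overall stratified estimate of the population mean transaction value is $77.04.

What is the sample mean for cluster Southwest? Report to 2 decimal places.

Σ Nₕx̄ₕ = N·μ, so 49921·x̄_Southwest = 330240·77.04 − (137521·59.15 + 65144·60.17 + 77654·117.83).
= 25441689.6 − 21204052.45 = 4237637.15.
x̄_Southwest = 4237637.15 / 49921 = 84.8869... → 84.89.

84.89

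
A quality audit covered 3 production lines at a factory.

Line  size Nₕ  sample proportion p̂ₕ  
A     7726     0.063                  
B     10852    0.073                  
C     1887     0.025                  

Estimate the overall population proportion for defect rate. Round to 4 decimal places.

N = 7726 + 10852 + 1887 = 20465.
Overall proportion = Σ (Nₕ/N)·p̂ₕ.
Σ Nₕp̂ₕ = 486.738 + 792.196 + 47.175 = 1326.109.
1326.109 / 20465 = 0.064799... → 0.0648.

0.0648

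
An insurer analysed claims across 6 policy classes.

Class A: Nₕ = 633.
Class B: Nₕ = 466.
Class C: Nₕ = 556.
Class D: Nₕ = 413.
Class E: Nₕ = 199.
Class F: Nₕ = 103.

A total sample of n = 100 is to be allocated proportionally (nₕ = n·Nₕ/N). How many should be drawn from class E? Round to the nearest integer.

8

N = 633 + 466 + 556 + 413 + 199 + 103 = 2370.
n_E = 100·199/2370 = 8.397... → 8.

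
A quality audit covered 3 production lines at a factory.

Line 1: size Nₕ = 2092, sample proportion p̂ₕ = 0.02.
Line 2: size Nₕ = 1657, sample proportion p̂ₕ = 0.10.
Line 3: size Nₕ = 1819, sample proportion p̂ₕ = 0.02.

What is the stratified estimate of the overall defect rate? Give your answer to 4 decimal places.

0.0438

Wₕ = Nₕ/N with N = 5568: 0.3757, 0.2976, 0.3267.
p̂_st = 0.3757·0.02 + 0.2976·0.10 + 0.3267·0.02 ≈ 0.043807... → 0.0438.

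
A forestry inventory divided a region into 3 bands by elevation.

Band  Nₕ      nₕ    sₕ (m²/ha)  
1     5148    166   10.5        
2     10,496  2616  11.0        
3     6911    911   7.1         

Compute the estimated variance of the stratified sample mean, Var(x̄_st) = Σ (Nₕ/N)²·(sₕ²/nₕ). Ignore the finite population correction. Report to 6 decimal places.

0.049810

N = 22555. Term for each stratum: Wₕ²sₕ²/nₕ.
Var(x̄_st) = 0.034598871 + 0.010016353 + 0.005195106 = 0.049810330 → 0.049810.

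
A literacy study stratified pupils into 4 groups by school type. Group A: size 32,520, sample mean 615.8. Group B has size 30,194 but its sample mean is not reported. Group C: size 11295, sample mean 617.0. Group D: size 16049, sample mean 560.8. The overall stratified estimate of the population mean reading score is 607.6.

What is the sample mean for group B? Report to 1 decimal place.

620.1

Σ Nₕx̄ₕ = N·μ, so 30194·x̄_B = 90058·607.6 − (32520·615.8 + 11295·617.0 + 16049·560.8).
= 54719240.8 − 35995110.2 = 18724130.6.
x̄_B = 18724130.6 / 30194 = 620.128... → 620.1.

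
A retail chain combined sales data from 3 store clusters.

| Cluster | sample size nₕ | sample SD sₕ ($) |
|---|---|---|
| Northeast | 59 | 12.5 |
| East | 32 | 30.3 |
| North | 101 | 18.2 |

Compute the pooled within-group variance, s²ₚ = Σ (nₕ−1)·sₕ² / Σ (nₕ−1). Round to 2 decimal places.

Degrees of freedom: 58 + 31 + 100 = 189.
Σ(nₕ−1)sₕ² = 58·156.25 + 31·918.09 + 100·331.24 = 70647.29.
s²ₚ = 70647.29 / 189 = 373.7952... → 373.80.

373.80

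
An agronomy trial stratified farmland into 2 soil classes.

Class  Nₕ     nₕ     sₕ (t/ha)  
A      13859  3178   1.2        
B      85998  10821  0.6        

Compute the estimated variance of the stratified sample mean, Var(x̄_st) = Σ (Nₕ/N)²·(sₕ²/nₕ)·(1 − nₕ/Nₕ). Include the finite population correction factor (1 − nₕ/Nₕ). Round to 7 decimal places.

N = 99857. Term for each stratum: Wₕ²sₕ²/nₕ·(1−nₕ/Nₕ).
Var(x̄_st) = 0.0000067266 + 0.0000215701 = 0.0000282967 → 0.0000283.

0.0000283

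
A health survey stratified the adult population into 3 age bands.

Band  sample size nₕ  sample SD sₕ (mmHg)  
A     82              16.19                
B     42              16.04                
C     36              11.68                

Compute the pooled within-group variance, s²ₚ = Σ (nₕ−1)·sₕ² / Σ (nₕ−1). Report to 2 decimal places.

A: (82−1)·16.19² = 81·262.1161 = 21231.4041
B: (42−1)·16.04² = 41·257.2816 = 10548.5456
C: (36−1)·11.68² = 35·136.4224 = 4774.784
Numerator = 36554.7337; denominator = Σ(nₕ−1) = 157.
s²ₚ = 36554.7337/157 = 232.8327... → 232.83.

232.83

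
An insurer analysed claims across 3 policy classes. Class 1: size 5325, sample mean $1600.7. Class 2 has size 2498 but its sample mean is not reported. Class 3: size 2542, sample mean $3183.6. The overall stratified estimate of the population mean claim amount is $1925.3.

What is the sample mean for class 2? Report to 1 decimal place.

1336.8

Σ Nₕx̄ₕ = N·μ, so 2498·x̄_2 = 10365·1925.3 − (5325·1600.7 + 2542·3183.6).
= 19955734.5 − 16616438.7 = 3339295.8.
x̄_2 = 3339295.8 / 2498 = 1336.788... → 1336.8.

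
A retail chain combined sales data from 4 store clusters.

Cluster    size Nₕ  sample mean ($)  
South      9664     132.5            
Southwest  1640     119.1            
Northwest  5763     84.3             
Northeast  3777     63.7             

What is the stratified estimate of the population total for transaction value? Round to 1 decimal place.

2202219.8

South: 9664·132.5 = 1280480
Southwest: 1640·119.1 = 195324
Northwest: 5763·84.3 = 485820.9
Northeast: 3777·63.7 = 240594.9
τ̂ = Σ Nₕx̄ₕ = 2202219.8.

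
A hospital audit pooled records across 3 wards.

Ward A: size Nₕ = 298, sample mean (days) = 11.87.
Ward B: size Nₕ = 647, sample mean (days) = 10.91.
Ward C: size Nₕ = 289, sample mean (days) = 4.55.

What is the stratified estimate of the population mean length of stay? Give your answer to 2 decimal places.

x̄_st = (Σ Nₕx̄ₕ) / (Σ Nₕ) = (298·11.87 + 647·10.91 + 289·4.55) / 1234
= 11910.98 / 1234 = 9.6523... → 9.65.

9.65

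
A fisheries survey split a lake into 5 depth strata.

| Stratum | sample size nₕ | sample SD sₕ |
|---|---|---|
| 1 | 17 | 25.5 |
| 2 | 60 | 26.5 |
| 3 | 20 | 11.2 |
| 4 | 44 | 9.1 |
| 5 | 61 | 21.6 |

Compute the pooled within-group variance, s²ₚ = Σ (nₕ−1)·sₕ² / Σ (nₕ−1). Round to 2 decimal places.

435.40

Degrees of freedom: 16 + 59 + 19 + 43 + 60 = 197.
Σ(nₕ−1)sₕ² = 16·650.25 + 59·702.25 + 19·125.44 + 43·82.81 + 60·466.56 = 85774.54.
s²ₚ = 85774.54 / 197 = 435.4038... → 435.40.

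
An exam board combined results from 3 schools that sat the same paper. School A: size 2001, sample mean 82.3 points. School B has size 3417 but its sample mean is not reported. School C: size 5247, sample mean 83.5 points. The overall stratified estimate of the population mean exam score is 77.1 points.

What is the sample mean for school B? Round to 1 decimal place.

64.2

N = 2001 + 3417 + 5247 = 10665.
Overall total = μ·N = 77.1·10665 = 822271.5.
Subtract the known strata: 2001·82.3 + 5247·83.5 = 602806.8.
Remaining total for school B: 822271.5 − 602806.8 = 219464.7.
Divide by its size: 219464.7 / 3417 = 64.227... → 64.2.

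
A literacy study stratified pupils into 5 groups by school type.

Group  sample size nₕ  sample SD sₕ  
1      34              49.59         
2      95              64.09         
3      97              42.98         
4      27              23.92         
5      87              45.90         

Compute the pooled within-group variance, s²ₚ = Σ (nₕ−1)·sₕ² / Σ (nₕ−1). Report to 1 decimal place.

Degrees of freedom: 33 + 94 + 96 + 26 + 86 = 335.
Σ(nₕ−1)sₕ² = 33·2459.1681 + 94·4107.5281 + 96·1847.2804 + 26·572.1664 + 86·2106.81 = 840661.0935.
s²ₚ = 840661.0935 / 335 = 2509.436... → 2509.4.

2509.4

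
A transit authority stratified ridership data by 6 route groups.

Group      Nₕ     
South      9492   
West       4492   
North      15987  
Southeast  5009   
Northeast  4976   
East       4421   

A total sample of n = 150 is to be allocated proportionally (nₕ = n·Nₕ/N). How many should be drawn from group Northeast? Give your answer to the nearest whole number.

17

Share of group Northeast = 4976/44377 = 0.11213.
Allocate 150 × 0.11213 = 16.820... → 17.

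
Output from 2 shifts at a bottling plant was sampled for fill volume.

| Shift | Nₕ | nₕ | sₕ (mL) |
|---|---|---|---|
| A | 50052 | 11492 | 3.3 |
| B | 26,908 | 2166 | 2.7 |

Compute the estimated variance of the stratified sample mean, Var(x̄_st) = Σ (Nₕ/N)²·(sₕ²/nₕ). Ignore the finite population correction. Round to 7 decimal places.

0.0008123

N = 76960; Wₕ = Nₕ/N.
shift A: (50052/76960)²·3.3²/11492 = 0.0004008160
shift B: (26908/76960)²·2.7²/2166 = 0.0004114355
Sum = 0.0008122515 → 0.0008123.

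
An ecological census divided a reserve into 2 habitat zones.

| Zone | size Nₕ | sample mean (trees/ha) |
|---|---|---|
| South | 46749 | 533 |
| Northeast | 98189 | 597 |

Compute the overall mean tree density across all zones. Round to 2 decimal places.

576.36

N = 46749 + 98189 = 144938.
Overall mean = Σ (Nₕ/N)·x̄ₕ — weight by population share, not a simple average.
Σ Nₕx̄ₕ = 46749·533 + 98189·597 = 24917217 + 58618833 = 83536050.
Divide by N: 83536050 / 144938 = 576.3571... → 576.36.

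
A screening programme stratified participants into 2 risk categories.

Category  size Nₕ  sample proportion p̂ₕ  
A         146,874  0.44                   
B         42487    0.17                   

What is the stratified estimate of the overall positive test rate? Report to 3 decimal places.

N = 146874 + 42487 = 189361.
Overall proportion = Σ (Nₕ/N)·p̂ₕ.
Σ Nₕp̂ₕ = 64624.56 + 7222.79 = 71847.35.
71847.35 / 189361 = 0.37942... → 0.379.

0.379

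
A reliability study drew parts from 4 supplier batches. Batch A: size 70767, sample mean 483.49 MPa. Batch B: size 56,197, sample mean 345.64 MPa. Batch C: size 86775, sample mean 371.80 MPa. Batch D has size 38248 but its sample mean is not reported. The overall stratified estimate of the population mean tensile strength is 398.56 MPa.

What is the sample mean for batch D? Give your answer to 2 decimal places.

379.89

N = 70767 + 56197 + 86775 + 38248 = 251987.
Overall total = μ·N = 398.56·251987 = 100431938.72.
Subtract the known strata: 70767·483.49 + 56197·345.64 + 86775·371.80 = 85902012.91.
Remaining total for batch D: 100431938.72 − 85902012.91 = 14529925.81.
Divide by its size: 14529925.81 / 38248 = 379.8872... → 379.89.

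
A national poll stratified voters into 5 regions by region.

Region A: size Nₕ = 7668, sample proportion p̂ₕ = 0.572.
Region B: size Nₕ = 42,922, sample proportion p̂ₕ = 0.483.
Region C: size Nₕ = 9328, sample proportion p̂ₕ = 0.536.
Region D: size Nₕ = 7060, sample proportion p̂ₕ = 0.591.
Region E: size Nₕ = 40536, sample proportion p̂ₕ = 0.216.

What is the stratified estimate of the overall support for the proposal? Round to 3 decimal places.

N = 7668 + 42922 + 9328 + 7060 + 40536 = 107514.
Overall proportion = Σ (Nₕ/N)·p̂ₕ.
Σ Nₕp̂ₕ = 4386.096 + 20731.326 + 4999.808 + 4172.46 + 8755.776 = 43045.466.
43045.466 / 107514 = 0.40037... → 0.400.

0.400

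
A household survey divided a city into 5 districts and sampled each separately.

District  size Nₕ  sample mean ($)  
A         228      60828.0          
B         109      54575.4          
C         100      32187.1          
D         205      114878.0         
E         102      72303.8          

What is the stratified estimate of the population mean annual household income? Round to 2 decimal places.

72528.48

N = 228 + 109 + 100 + 205 + 102 = 744.
The stratified mean weights each stratum mean by its population share Nₕ/N.
Σ Nₕx̄ₕ = 228·60828.0 + 109·54575.4 + 100·32187.1 + 205·114878.0 + 102·72303.8 = 13868784 + 5948718.6 + 3218710 + 23549990 + 7374987.6 = 53961190.2.
Divide by N: 53961190.2 / 744 = 72528.4815... → 72528.48.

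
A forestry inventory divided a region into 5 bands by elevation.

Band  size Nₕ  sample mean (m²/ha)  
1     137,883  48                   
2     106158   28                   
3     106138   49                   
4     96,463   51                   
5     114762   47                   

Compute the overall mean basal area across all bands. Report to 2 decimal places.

N = 137883 + 106158 + 106138 + 96463 + 114762 = 561404.
Weight each subgroup mean by Nₕ/N and sum.
Σ Nₕx̄ₕ = 137883·48 + 106158·28 + 106138·49 + 96463·51 + 114762·47 = 6618384 + 2972424 + 5200762 + 4919613 + 5393814 = 25104997.
Divide by N: 25104997 / 561404 = 44.7182... → 44.72.

44.72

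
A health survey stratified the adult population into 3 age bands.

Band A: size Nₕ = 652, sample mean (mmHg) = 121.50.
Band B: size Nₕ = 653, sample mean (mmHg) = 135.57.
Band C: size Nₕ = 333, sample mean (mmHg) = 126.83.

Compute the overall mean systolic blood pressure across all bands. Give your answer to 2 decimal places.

128.19

N = 1638; weights Wₕ = Nₕ/N = (0.3980, 0.3987, 0.2033).
x̄_st = Σ Wₕ·x̄ₕ = 0.3980·121.50 + 0.3987·135.57 + 0.2033·126.83 ≈ 128.1927...
→ 128.19.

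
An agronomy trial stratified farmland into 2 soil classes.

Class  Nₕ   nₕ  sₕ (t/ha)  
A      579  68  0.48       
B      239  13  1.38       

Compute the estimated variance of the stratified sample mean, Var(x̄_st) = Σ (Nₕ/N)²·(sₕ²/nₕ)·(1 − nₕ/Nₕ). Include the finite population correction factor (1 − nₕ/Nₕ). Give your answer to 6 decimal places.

N = 818. Term for each stratum: Wₕ²sₕ²/nₕ·(1−nₕ/Nₕ).
Var(x̄_st) = 0.001498188 + 0.011825365 = 0.013323553 → 0.013324.

0.013324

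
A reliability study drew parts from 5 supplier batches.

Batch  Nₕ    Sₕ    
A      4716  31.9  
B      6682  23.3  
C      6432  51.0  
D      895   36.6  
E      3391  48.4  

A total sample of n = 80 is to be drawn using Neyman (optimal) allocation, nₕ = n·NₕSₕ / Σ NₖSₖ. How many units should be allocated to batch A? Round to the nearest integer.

14

A: NₕSₕ = 4716·31.9 = 150440.4
B: NₕSₕ = 6682·23.3 = 155690.6
C: NₕSₕ = 6432·51.0 = 328032
D: NₕSₕ = 895·36.6 = 32757
E: NₕSₕ = 3391·48.4 = 164124.4
Σ NₕSₕ = 831044.4.
n_A = 80·150440.4/831044.4 = 14.482... → 14.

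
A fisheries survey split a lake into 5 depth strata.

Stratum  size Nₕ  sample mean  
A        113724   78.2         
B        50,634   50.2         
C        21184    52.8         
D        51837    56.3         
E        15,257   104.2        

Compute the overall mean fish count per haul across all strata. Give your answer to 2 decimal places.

67.53

N = 252636; weights Wₕ = Nₕ/N = (0.4501, 0.2004, 0.0839, 0.2052, 0.0604).
x̄_st = Σ Wₕ·x̄ₕ = 0.4501·78.2 + 0.2004·50.2 + 0.0839·52.8 + 0.2052·56.3 + 0.0604·104.2 ≈ 67.5350...
→ 67.53.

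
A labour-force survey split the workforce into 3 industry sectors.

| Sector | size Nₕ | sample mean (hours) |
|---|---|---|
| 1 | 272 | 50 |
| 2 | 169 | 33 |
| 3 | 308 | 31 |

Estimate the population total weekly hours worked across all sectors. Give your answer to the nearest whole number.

1: 272·50 = 13600
2: 169·33 = 5577
3: 308·31 = 9548
τ̂ = Σ Nₕx̄ₕ = 28725.

28725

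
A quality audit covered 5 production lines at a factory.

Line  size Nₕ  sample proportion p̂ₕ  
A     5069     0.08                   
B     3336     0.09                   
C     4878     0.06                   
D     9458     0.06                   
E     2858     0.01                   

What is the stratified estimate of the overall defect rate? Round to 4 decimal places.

Wₕ = Nₕ/N with N = 25599: 0.1980, 0.1303, 0.1906, 0.3695, 0.1116.
p̂_st = 0.1980·0.08 + 0.1303·0.09 + 0.1906·0.06 + 0.3695·0.06 + 0.1116·0.01 ≈ 0.062288... → 0.0623.

0.0623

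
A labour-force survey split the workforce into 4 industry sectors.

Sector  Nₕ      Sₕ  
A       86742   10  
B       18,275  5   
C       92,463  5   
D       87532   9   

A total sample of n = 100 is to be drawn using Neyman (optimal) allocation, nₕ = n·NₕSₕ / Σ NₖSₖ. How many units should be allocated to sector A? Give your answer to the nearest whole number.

39

Σ NₕSₕ = 86742·10 + 18275·5 + 92463·5 + 87532·9 = 2208898.
Share for A: 867420/2208898 = 0.39269.
n_A = 100 × 0.39269 = 39.269... → 39.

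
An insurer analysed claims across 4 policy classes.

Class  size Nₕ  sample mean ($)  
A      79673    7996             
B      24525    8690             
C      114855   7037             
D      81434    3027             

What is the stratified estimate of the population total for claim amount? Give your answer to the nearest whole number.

A: 79673·7996 = 637065308
B: 24525·8690 = 213122250
C: 114855·7037 = 808234635
D: 81434·3027 = 246500718
τ̂ = Σ Nₕx̄ₕ = 1904922911.

1904922911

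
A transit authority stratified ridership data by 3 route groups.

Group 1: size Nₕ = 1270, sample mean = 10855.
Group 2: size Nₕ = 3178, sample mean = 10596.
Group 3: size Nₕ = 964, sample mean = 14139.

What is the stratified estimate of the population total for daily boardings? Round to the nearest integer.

61089934

Estimate total by summing Nₕ·x̄ₕ over strata.
1270·10855 + 3178·10596 + 964·14139 = 13785850 + 33674088 + 13629996 = 61089934.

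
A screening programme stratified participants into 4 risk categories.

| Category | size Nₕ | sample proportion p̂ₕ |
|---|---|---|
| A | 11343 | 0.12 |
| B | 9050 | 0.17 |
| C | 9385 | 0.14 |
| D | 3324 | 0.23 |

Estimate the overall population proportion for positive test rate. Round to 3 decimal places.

0.150

N = 11343 + 9050 + 9385 + 3324 = 33102.
Overall proportion = Σ (Nₕ/N)·p̂ₕ.
Σ Nₕp̂ₕ = 1361.16 + 1538.5 + 1313.9 + 764.52 = 4978.08.
4978.08 / 33102 = 0.15039... → 0.150.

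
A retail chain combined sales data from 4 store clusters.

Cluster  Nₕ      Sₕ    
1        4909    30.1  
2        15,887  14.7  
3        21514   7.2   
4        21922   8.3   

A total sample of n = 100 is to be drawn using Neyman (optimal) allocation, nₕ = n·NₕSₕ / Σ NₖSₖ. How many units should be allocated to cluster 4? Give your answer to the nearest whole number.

Σ NₕSₕ = 4909·30.1 + 15887·14.7 + 21514·7.2 + 21922·8.3 = 718153.2.
Share for 4: 181952.6/718153.2 = 0.25336.
n_4 = 100 × 0.25336 = 25.336... → 25.

25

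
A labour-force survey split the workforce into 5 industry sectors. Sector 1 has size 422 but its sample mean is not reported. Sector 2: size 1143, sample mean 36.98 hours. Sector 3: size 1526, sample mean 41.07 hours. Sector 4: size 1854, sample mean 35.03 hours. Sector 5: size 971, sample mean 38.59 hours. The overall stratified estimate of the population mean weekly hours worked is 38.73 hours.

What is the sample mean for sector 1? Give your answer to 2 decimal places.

51.59

N = 422 + 1143 + 1526 + 1854 + 971 = 5916.
Overall total = μ·N = 38.73·5916 = 229126.68.
Subtract the known strata: 1143·36.98 + 1526·41.07 + 1854·35.03 + 971·38.59 = 207357.47.
Remaining total for sector 1: 229126.68 − 207357.47 = 21769.21.
Divide by its size: 21769.21 / 422 = 51.5858... → 51.59.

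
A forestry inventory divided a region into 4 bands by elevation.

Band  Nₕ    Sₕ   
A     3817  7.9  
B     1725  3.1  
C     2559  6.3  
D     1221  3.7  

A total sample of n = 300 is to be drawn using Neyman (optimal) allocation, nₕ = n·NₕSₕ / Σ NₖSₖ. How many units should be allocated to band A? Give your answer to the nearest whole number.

A: NₕSₕ = 3817·7.9 = 30154.3
B: NₕSₕ = 1725·3.1 = 5347.5
C: NₕSₕ = 2559·6.3 = 16121.7
D: NₕSₕ = 1221·3.7 = 4517.7
Σ NₕSₕ = 56141.2.
n_A = 300·30154.3/56141.2 = 161.135... → 161.

161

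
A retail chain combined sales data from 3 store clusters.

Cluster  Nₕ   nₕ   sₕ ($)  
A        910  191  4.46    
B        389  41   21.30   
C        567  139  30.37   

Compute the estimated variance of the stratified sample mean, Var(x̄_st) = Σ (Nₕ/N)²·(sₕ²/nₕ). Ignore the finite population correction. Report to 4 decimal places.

N = 1866; Wₕ = Nₕ/N.
cluster A: (910/1866)²·4.46²/191 = 0.0247683
cluster B: (389/1866)²·21.30²/41 = 0.4808961
cluster C: (567/1866)²·30.37²/139 = 0.6126573
Sum = 1.1183217 → 1.1183.

1.1183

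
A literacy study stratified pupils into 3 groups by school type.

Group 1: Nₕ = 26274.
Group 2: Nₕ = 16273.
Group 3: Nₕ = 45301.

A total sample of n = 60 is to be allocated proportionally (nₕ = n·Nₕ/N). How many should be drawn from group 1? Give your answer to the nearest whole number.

N = 26274 + 16273 + 45301 = 87848.
n_1 = 60·26274/87848 = 17.945... → 18.

18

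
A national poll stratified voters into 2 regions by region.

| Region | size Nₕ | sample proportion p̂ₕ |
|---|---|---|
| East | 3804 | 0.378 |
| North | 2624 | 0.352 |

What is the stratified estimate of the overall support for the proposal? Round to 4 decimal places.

0.3674

Wₕ = Nₕ/N with N = 6428: 0.5918, 0.4082.
p̂_st = 0.5918·0.378 + 0.4082·0.352 ≈ 0.367386... → 0.3674.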